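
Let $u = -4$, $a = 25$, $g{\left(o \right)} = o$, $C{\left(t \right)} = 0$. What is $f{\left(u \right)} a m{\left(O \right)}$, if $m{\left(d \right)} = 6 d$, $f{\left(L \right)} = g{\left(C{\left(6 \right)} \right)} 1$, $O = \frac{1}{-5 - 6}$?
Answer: $0$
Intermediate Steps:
$O = - \frac{1}{11}$ ($O = \frac{1}{-11} = - \frac{1}{11} \approx -0.090909$)
$f{\left(L \right)} = 0$ ($f{\left(L \right)} = 0 \cdot 1 = 0$)
$f{\left(u \right)} a m{\left(O \right)} = 0 \cdot 25 \cdot 6 \left(- \frac{1}{11}\right) = 0 \left(- \frac{6}{11}\right) = 0$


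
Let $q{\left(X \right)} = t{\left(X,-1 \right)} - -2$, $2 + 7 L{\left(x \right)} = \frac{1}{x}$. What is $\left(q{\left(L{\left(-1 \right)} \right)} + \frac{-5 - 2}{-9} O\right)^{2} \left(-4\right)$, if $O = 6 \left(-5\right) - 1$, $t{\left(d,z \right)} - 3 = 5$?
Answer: $- \frac{64516}{81} \approx -796.49$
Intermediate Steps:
$t{\left(d,z \right)} = 8$ ($t{\left(d,z \right)} = 3 + 5 = 8$)
$L{\left(x \right)} = - \frac{2}{7} + \frac{1}{7 x}$
$O = -31$ ($O = -30 - 1 = -31$)
$q{\left(X \right)} = 10$ ($q{\left(X \right)} = 8 - -2 = 8 + 2 = 10$)
$\left(q{\left(L{\left(-1 \right)} \right)} + \frac{-5 - 2}{-9} O\right)^{2} \left(-4\right) = \left(10 + \frac{-5 - 2}{-9} \left(-31\right)\right)^{2} \left(-4\right) = \left(10 + \left(-7\right) \left(- \frac{1}{9}\right) \left(-31\right)\right)^{2} \left(-4\right) = \left(10 + \frac{7}{9} \left(-31\right)\right)^{2} \left(-4\right) = \left(10 - \frac{217}{9}\right)^{2} \left(-4\right) = \left(- \frac{127}{9}\right)^{2} \left(-4\right) = \frac{16129}{81} \left(-4\right) = - \frac{64516}{81}$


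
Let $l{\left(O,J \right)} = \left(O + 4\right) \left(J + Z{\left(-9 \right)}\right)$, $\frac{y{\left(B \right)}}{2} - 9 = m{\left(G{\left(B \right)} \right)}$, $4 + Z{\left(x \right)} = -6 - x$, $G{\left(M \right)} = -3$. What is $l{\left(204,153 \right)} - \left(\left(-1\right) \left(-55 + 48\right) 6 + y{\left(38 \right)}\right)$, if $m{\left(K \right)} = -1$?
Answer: $31558$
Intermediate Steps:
$Z{\left(x \right)} = -10 - x$ ($Z{\left(x \right)} = -4 - \left(6 + x\right) = -10 - x$)
$y{\left(B \right)} = 16$ ($y{\left(B \right)} = 18 + 2 \left(-1\right) = 18 - 2 = 16$)
$l{\left(O,J \right)} = \left(-1 + J\right) \left(4 + O\right)$ ($l{\left(O,J \right)} = \left(O + 4\right) \left(J - 1\right) = \left(4 + O\right) \left(J + \left(-10 + 9\right)\right) = \left(4 + O\right) \left(J - 1\right) = \left(4 + O\right) \left(-1 + J\right) = \left(-1 + J\right) \left(4 + O\right)$)
$l{\left(204,153 \right)} - \left(\left(-1\right) \left(-55 + 48\right) 6 + y{\left(38 \right)}\right) = \left(-4 - 204 + 4 \cdot 153 + 153 \cdot 204\right) + \left(\left(-55 + 48\right) 6 - 16\right) = \left(-4 - 204 + 612 + 31212\right) - 58 = 31616 - 58 = 31558$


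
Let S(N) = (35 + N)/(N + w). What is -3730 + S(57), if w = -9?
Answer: -44737/12 ≈ -3728.1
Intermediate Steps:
S(N) = (35 + N)/(-9 + N) (S(N) = (35 + N)/(N - 9) = (35 + N)/(-9 + N))
-3730 + S(57) = -3730 + (35 + 57)/(-9 + 57) = -3730 + 92/48 = -3730 + (1/48)*92 = -3730 + 23/12 = -44737/12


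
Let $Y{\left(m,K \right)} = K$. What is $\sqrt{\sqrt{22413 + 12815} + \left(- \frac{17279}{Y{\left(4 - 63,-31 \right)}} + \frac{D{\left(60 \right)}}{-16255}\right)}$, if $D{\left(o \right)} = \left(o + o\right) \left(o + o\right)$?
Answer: $\frac{\sqrt{5652277088969 + 20313619922 \sqrt{8807}}}{100781} \approx 27.28$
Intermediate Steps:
$D{\left(o \right)} = 4 o^{2}$ ($D{\left(o \right)} = 2 o 2 o = 4 o^{2}$)
$\sqrt{\sqrt{22413 + 12815} + \left(- \frac{17279}{Y{\left(4 - 63,-31 \right)}} + \frac{D{\left(60 \right)}}{-16255}\right)} = \sqrt{\sqrt{22413 + 12815} + \left(- \frac{17279}{-31} + \frac{4 \cdot 60^{2}}{-16255}\right)} = \sqrt{\sqrt{35228} + \left(\left(-17279\right) \left(- \frac{1}{31}\right) + 4 \cdot 3600 \left(- \frac{1}{16255}\right)\right)} = \sqrt{2 \sqrt{8807} + \left(\frac{17279}{31} + 14400 \left(- \frac{1}{16255}\right)\right)} = \sqrt{2 \sqrt{8807} + \left(\frac{17279}{31} - \frac{2880}{3251}\right)} = \sqrt{2 \sqrt{8807} + \frac{56084749}{100781}} = \sqrt{\frac{56084749}{100781} + 2 \sqrt{8807}}$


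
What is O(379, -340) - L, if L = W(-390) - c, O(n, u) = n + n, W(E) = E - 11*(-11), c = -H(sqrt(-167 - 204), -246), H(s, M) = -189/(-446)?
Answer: 457853/446 ≈ 1026.6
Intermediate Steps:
H(s, M) = 189/446 (H(s, M) = -189*(-1/446) = 189/446)
c = -189/446 (c = -1*189/446 = -189/446 ≈ -0.42377)
W(E) = 121 + E (W(E) = E + 121 = 121 + E)
O(n, u) = 2*n
L = -119785/446 (L = (121 - 390) - 1*(-189/446) = -269 + 189/446 = -119785/446 ≈ -268.58)
O(379, -340) - L = 2*379 - 1*(-119785/446) = 758 + 119785/446 = 457853/446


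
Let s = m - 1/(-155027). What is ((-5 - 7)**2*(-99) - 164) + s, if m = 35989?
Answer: 3343777364/155027 ≈ 21569.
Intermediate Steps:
s = 5579266704/155027 (s = 35989 - 1/(-155027) = 35989 - 1*(-1/155027) = 35989 + 1/155027 = 5579266704/155027 ≈ 35989.)
((-5 - 7)**2*(-99) - 164) + s = ((-5 - 7)**2*(-99) - 164) + 5579266704/155027 = ((-12)**2*(-99) - 164) + 5579266704/155027 = (144*(-99) - 164) + 5579266704/155027 = (-14256 - 164) + 5579266704/155027 = -14420 + 5579266704/155027 = 3343777364/155027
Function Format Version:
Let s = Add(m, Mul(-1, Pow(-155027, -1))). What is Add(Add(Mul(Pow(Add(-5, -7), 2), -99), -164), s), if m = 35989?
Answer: Rational(3343777364, 155027) ≈ 21569.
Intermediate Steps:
s = Rational(5579266704, 155027) (s = Add(35989, Mul(-1, Pow(-155027, -1))) = Add(35989, Mul(-1, Rational(-1, 155027))) = Add(35989, Rational(1, 155027)) = Rational(5579266704, 155027) ≈ 35989.)
Add(Add(Mul(Pow(Add(-5, -7), 2), -99), -164), s) = Add(Add(Mul(Pow(Add(-5, -7), 2), -99), -164), Rational(5579266704, 155027)) = Add(Add(Mul(Pow(-12, 2), -99), -164), Rational(5579266704, 155027)) = Add(Add(Mul(144, -99), -164), Rational(5579266704, 155027)) = Add(Add(-14256, -164), Rational(5579266704, 155027)) = Add(-14420, Rational(5579266704, 155027)) = Rational(3343777364, 155027)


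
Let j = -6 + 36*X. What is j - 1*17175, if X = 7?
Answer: -16929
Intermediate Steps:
j = 246 (j = -6 + 36*7 = -6 + 252 = 246)
j - 1*17175 = 246 - 1*17175 = 246 - 17175 = -16929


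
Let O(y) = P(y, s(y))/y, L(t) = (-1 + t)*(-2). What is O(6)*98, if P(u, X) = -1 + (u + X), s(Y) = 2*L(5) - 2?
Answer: -637/3 ≈ -212.33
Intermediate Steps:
L(t) = 2 - 2*t
s(Y) = -18 (s(Y) = 2*(2 - 2*5) - 2 = 2*(2 - 10) - 2 = 2*(-8) - 2 = -16 - 2 = -18)
P(u, X) = -1 + X + u (P(u, X) = -1 + (X + u) = -1 + X + u)
O(y) = (-19 + y)/y (O(y) = (-1 - 18 + y)/y = (-19 + y)/y)
O(6)*98 = ((-19 + 6)/6)*98 = ((⅙)*(-13))*98 = -13/6*98 = -637/3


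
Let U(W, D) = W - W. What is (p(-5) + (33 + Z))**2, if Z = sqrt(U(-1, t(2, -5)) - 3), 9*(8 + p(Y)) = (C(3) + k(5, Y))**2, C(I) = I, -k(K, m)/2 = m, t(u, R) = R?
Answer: 154993/81 + 788*I*sqrt(3)/9 ≈ 1913.5 + 151.65*I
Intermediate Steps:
k(K, m) = -2*m
U(W, D) = 0
p(Y) = -8 + (3 - 2*Y)**2/9
Z = I*sqrt(3) (Z = sqrt(0 - 3) = sqrt(-3) = I*sqrt(3) ≈ 1.732*I)
(p(-5) + (33 + Z))**2 = ((-8 + (-3 + 2*(-5))**2/9) + (33 + I*sqrt(3)))**2 = ((-8 + (-3 - 10)**2/9) + (33 + I*sqrt(3)))**2 = ((-8 + (1/9)*(-13)**2) + (33 + I*sqrt(3)))**2 = ((-8 + (1/9)*169) + (33 + I*sqrt(3)))**2 = ((-8 + 169/9) + (33 + I*sqrt(3)))**2 = (97/9 + (33 + I*sqrt(3)))**2 = (394/9 + I*sqrt(3))**2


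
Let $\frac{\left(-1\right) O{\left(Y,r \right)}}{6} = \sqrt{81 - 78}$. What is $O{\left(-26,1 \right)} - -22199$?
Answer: $22199 - 6 \sqrt{3} \approx 22189.0$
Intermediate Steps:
$O{\left(Y,r \right)} = - 6 \sqrt{3}$ ($O{\left(Y,r \right)} = - 6 \sqrt{81 - 78} = - 6 \sqrt{3}$)
$O{\left(-26,1 \right)} - -22199 = - 6 \sqrt{3} - -22199 = - 6 \sqrt{3} + 22199 = 22199 - 6 \sqrt{3}$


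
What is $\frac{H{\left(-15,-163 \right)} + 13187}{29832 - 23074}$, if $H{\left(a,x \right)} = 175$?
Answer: $\frac{6681}{3379} \approx 1.9772$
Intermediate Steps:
$\frac{H{\left(-15,-163 \right)} + 13187}{29832 - 23074} = \frac{175 + 13187}{29832 - 23074} = \frac{13362}{6758} = 13362 \cdot \frac{1}{6758} = \frac{6681}{3379}$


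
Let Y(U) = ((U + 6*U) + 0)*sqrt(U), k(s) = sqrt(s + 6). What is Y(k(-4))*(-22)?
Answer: -154*2**(3/4) ≈ -259.00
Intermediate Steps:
k(s) = sqrt(6 + s)
Y(U) = 7*U**(3/2) (Y(U) = (7*U + 0)*sqrt(U) = (7*U)*sqrt(U) = 7*U**(3/2))
Y(k(-4))*(-22) = (7*(sqrt(6 - 4))**(3/2))*(-22) = (7*(sqrt(2))**(3/2))*(-22) = (7*2**(3/4))*(-22) = -154*2**(3/4)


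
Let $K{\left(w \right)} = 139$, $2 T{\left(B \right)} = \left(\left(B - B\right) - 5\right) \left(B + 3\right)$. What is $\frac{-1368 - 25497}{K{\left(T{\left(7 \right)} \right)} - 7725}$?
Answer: $\frac{26865}{7586} \approx 3.5414$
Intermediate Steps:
$T{\left(B \right)} = - \frac{15}{2} - \frac{5 B}{2}$ ($T{\left(B \right)} = \frac{\left(\left(B - B\right) - 5\right) \left(B + 3\right)}{2} = \frac{\left(0 - 5\right) \left(3 + B\right)}{2} = \frac{\left(-5\right) \left(3 + B\right)}{2} = \frac{-15 - 5 B}{2} = - \frac{15}{2} - \frac{5 B}{2}$)
$\frac{-1368 - 25497}{K{\left(T{\left(7 \right)} \right)} - 7725} = \frac{-1368 - 25497}{139 - 7725} = - \frac{26865}{-7586} = \left(-26865\right) \left(- \frac{1}{7586}\right) = \frac{26865}{7586}$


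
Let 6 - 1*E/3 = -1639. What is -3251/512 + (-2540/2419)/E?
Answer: -7762194899/1222427136 ≈ -6.3498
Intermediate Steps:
E = 4935 (E = 18 - 3*(-1639) = 18 + 4917 = 4935)
-3251/512 + (-2540/2419)/E = -3251/512 - 2540/2419/4935 = -3251*1/512 - 2540*1/2419*(1/4935) = -3251/512 - 2540/2419*1/4935 = -3251/512 - 508/2387553 = -7762194899/1222427136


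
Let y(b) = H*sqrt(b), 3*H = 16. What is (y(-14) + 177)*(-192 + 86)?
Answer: -18762 - 1696*I*sqrt(14)/3 ≈ -18762.0 - 2115.3*I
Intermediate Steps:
H = 16/3 (H = (1/3)*16 = 16/3 ≈ 5.3333)
y(b) = 16*sqrt(b)/3
(y(-14) + 177)*(-192 + 86) = (16*sqrt(-14)/3 + 177)*(-192 + 86) = (16*(I*sqrt(14))/3 + 177)*(-106) = (16*I*sqrt(14)/3 + 177)*(-106) = (177 + 16*I*sqrt(14)/3)*(-106) = -18762 - 1696*I*sqrt(14)/3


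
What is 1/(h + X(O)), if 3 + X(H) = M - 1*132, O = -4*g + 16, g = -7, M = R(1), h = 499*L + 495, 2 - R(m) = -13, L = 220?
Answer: 1/110155 ≈ 9.0781e-6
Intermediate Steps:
R(m) = 15 (R(m) = 2 - 1*(-13) = 2 + 13 = 15)
h = 110275 (h = 499*220 + 495 = 109780 + 495 = 110275)
M = 15
O = 44 (O = -4*(-7) + 16 = 28 + 16 = 44)
X(H) = -120 (X(H) = -3 + (15 - 1*132) = -3 + (15 - 132) = -3 - 117 = -120)
1/(h + X(O)) = 1/(110275 - 120) = 1/110155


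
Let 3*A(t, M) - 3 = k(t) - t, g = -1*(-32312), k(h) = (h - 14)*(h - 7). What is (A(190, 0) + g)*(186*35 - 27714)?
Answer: -911468076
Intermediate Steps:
k(h) = (-14 + h)*(-7 + h)
g = 32312
A(t, M) = 101/3 - 22*t/3 + t²/3 (A(t, M) = 1 + ((98 + t² - 21*t) - t)/3 = 1 + (98 + t² - 22*t)/3 = 1 + (98/3 - 22*t/3 + t²/3) = 101/3 - 22*t/3 + t²/3)
(A(190, 0) + g)*(186*35 - 27714) = ((101/3 - 22/3*190 + (⅓)*190²) + 32312)*(186*35 - 27714) = ((101/3 - 4180/3 + (⅓)*36100) + 32312)*(6510 - 27714) = ((101/3 - 4180/3 + 36100/3) + 32312)*(-21204) = (32021/3 + 32312)*(-21204) = (128957/3)*(-21204) = -911468076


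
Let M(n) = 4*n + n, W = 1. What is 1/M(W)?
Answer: ⅕ ≈ 0.20000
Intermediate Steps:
M(n) = 5*n
1/M(W) = 1/(5*1) = 1/5 = ⅕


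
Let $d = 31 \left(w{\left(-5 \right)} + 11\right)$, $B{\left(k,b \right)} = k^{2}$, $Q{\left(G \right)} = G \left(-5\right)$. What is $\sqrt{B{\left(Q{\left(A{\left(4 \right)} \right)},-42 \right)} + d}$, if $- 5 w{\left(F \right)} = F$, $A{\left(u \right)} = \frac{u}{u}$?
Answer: $\sqrt{397} \approx 19.925$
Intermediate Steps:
$A{\left(u \right)} = 1$
$Q{\left(G \right)} = - 5 G$
$w{\left(F \right)} = - \frac{F}{5}$
$d = 372$ ($d = 31 \left(\left(- \frac{1}{5}\right) \left(-5\right) + 11\right) = 31 \left(1 + 11\right) = 31 \cdot 12 = 372$)
$\sqrt{B{\left(Q{\left(A{\left(4 \right)} \right)},-42 \right)} + d} = \sqrt{\left(\left(-5\right) 1\right)^{2} + 372} = \sqrt{\left(-5\right)^{2} + 372} = \sqrt{25 + 372} = \sqrt{397}$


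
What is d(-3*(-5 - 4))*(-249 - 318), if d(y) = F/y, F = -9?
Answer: 189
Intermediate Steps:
d(y) = -9/y
d(-3*(-5 - 4))*(-249 - 318) = (-9*(-1/(3*(-5 - 4))))*(-249 - 318) = -9/((-3*(-9)))*(-567) = -9/27*(-567) = -9*1/27*(-567) = -⅓*(-567) = 189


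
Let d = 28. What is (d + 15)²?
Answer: 1849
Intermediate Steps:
(d + 15)² = (28 + 15)² = 43² = 1849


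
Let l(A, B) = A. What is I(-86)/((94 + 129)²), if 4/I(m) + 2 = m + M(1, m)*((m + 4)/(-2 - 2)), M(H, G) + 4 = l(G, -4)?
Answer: -4/96126157 ≈ -4.1612e-8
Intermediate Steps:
M(H, G) = -4 + G
I(m) = 4/(-2 + m + (-1 - m/4)*(-4 + m)) (I(m) = 4/(-2 + (m + (-4 + m)*((m + 4)/(-2 - 2)))) = 4/(-2 + (m + (-4 + m)*((4 + m)/(-4)))) = 4/(-2 + (m + (-4 + m)*((4 + m)*(-¼)))) = 4/(-2 + (m + (-4 + m)*(-1 - m/4))) = 4/(-2 + (m + (-1 - m/4)*(-4 + m))) = 4/(-2 + m + (-1 - m/4)*(-4 + m)))
I(-86)/((94 + 129)²) = (-16/(-8 - 86*(-4 - 86)))/((94 + 129)²) = (-16/(-8 - 86*(-90)))/(223²) = -16/(-8 + 7740)/49729 = -16/7732*(1/49729) = -16*1/7732*(1/49729) = -4/1933*1/49729 = -4/96126157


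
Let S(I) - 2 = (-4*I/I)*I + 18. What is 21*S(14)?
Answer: -756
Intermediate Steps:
S(I) = 20 - 4*I (S(I) = 2 + ((-4*I/I)*I + 18) = 2 + ((-4*1)*I + 18) = 2 + (-4*I + 18) = 2 + (18 - 4*I) = 20 - 4*I)
21*S(14) = 21*(20 - 4*14) = 21*(20 - 56) = 21*(-36) = -756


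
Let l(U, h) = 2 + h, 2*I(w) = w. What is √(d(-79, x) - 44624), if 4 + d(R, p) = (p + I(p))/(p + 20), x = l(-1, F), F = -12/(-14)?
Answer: I*√714045/4 ≈ 211.25*I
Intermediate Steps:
F = 6/7 (F = -12*(-1/14) = 6/7 ≈ 0.85714)
I(w) = w/2
x = 20/7 (x = 2 + 6/7 = 20/7 ≈ 2.8571)
d(R, p) = -4 + 3*p/(2*(20 + p)) (d(R, p) = -4 + (p + p/2)/(p + 20) = -4 + (3*p/2)/(20 + p) = -4 + 3*p/(2*(20 + p)))
√(d(-79, x) - 44624) = √(5*(-32 - 1*20/7)/(2*(20 + 20/7)) - 44624) = √(5*(-32 - 20/7)/(2*(160/7)) - 44624) = √((5/2)*(7/160)*(-244/7) - 44624) = √(-61/16 - 44624) = √(-714045/16) = I*√714045/4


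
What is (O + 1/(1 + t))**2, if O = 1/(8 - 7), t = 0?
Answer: 4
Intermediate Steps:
O = 1 (O = 1/1 = 1)
(O + 1/(1 + t))**2 = (1 + 1/(1 + 0))**2 = (1 + 1/1)**2 = (1 + 1)**2 = 2**2 = 4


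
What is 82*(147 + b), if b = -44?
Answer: 8446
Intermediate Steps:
82*(147 + b) = 82*(147 - 44) = 82*103 = 8446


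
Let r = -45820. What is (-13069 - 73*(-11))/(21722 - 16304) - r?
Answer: 124120247/2709 ≈ 45818.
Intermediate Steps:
(-13069 - 73*(-11))/(21722 - 16304) - r = (-13069 - 73*(-11))/(21722 - 16304) - 1*(-45820) = (-13069 + 803)/5418 + 45820 = -12266*1/5418 + 45820 = -6133/2709 + 45820 = 124120247/2709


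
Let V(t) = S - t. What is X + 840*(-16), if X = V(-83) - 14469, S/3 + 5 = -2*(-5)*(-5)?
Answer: -27991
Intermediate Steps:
S = -165 (S = -15 + 3*(-2*(-5)*(-5)) = -15 + 3*(10*(-5)) = -15 + 3*(-50) = -15 - 150 = -165)
V(t) = -165 - t
X = -14551 (X = (-165 - 1*(-83)) - 14469 = (-165 + 83) - 14469 = -82 - 14469 = -14551)
X + 840*(-16) = -14551 + 840*(-16) = -14551 - 13440 = -27991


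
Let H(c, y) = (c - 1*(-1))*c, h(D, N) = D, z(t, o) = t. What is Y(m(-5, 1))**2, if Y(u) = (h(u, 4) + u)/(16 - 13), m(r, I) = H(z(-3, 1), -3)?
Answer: 16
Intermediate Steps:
H(c, y) = c*(1 + c) (H(c, y) = (c + 1)*c = (1 + c)*c = c*(1 + c))
m(r, I) = 6 (m(r, I) = -3*(1 - 3) = -3*(-2) = 6)
Y(u) = 2*u/3 (Y(u) = (u + u)/(16 - 13) = (2*u)/3 = (2*u)*(1/3) = 2*u/3)
Y(m(-5, 1))**2 = ((2/3)*6)**2 = 4**2 = 16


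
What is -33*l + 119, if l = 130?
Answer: -4171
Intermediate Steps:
-33*l + 119 = -33*130 + 119 = -4290 + 119 = -4171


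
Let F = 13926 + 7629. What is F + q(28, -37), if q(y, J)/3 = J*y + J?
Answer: 18336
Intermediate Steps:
q(y, J) = 3*J + 3*J*y (q(y, J) = 3*(J*y + J) = 3*(J + J*y) = 3*J + 3*J*y)
F = 21555
F + q(28, -37) = 21555 + 3*(-37)*(1 + 28) = 21555 + 3*(-37)*29 = 21555 - 3219 = 18336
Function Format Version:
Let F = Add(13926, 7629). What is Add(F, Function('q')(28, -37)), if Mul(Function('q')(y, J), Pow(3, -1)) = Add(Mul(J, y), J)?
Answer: 18336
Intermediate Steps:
Function('q')(y, J) = Add(Mul(3, J), Mul(3, J, y)) (Function('q')(y, J) = Mul(3, Add(Mul(J, y), J)) = Mul(3, Add(J, Mul(J, y))) = Add(Mul(3, J), Mul(3, J, y)))
F = 21555
Add(F, Function('q')(28, -37)) = Add(21555, Mul(3, -37, Add(1, 28))) = Add(21555, Mul(3, -37, 29)) = Add(21555, -3219) = 18336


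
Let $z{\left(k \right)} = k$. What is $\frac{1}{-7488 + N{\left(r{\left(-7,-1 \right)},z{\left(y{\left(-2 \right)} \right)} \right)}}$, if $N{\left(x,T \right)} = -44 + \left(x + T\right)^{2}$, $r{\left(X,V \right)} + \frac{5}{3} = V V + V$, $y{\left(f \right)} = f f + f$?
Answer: $- \frac{9}{67787} \approx -0.00013277$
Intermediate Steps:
$y{\left(f \right)} = f + f^{2}$ ($y{\left(f \right)} = f^{2} + f = f + f^{2}$)
$r{\left(X,V \right)} = - \frac{5}{3} + V + V^{2}$ ($r{\left(X,V \right)} = - \frac{5}{3} + \left(V V + V\right) = - \frac{5}{3} + \left(V^{2} + V\right) = - \frac{5}{3} + \left(V + V^{2}\right) = - \frac{5}{3} + V + V^{2}$)
$N{\left(x,T \right)} = -44 + \left(T + x\right)^{2}$
$\frac{1}{-7488 + N{\left(r{\left(-7,-1 \right)},z{\left(y{\left(-2 \right)} \right)} \right)}} = \frac{1}{-7488 - \left(44 - \left(- 2 \left(1 - 2\right) - \left(\frac{8}{3} - 1\right)\right)^{2}\right)} = \frac{1}{-7488 - \left(44 - \left(\left(-2\right) \left(-1\right) - \frac{5}{3}\right)^{2}\right)} = \frac{1}{-7488 - \left(44 - \left(2 - \frac{5}{3}\right)^{2}\right)} = \frac{1}{-7488 - \left(44 - \left(\frac{1}{3}\right)^{2}\right)} = \frac{1}{-7488 + \left(-44 + \frac{1}{9}\right)} = \frac{1}{-7488 - \frac{395}{9}} = \frac{1}{- \frac{67787}{9}} = - \frac{9}{67787}$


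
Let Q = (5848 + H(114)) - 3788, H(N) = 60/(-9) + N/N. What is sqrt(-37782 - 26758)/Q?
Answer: 6*I*sqrt(16135)/6163 ≈ 0.12366*I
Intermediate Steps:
H(N) = -17/3 (H(N) = 60*(-1/9) + 1 = -20/3 + 1 = -17/3)
Q = 6163/3 (Q = (5848 - 17/3) - 3788 = 17527/3 - 3788 = 6163/3 ≈ 2054.3)
sqrt(-37782 - 26758)/Q = sqrt(-37782 - 26758)/(6163/3) = sqrt(-64540)*(3/6163) = (2*I*sqrt(16135))*(3/6163) = 6*I*sqrt(16135)/6163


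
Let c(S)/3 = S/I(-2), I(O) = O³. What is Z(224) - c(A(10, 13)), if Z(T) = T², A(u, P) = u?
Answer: 200719/4 ≈ 50180.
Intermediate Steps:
c(S) = -3*S/8 (c(S) = 3*(S/((-2)³)) = 3*(S/(-8)) = 3*(S*(-⅛)) = 3*(-S/8) = -3*S/8)
Z(224) - c(A(10, 13)) = 224² - (-3)*10/8 = 50176 - 1*(-15/4) = 50176 + 15/4 = 200719/4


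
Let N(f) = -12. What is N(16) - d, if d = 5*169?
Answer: -857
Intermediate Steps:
d = 845
N(16) - d = -12 - 1*845 = -12 - 845 = -857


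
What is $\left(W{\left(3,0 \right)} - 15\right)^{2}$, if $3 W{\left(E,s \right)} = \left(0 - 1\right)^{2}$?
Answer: $\frac{1936}{9} \approx 215.11$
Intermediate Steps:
$W{\left(E,s \right)} = \frac{1}{3}$ ($W{\left(E,s \right)} = \frac{\left(0 - 1\right)^{2}}{3} = \frac{\left(-1\right)^{2}}{3} = \frac{1}{3} \cdot 1 = \frac{1}{3}$)
$\left(W{\left(3,0 \right)} - 15\right)^{2} = \left(\frac{1}{3} - 15\right)^{2} = \left(- \frac{44}{3}\right)^{2} = \frac{1936}{9}$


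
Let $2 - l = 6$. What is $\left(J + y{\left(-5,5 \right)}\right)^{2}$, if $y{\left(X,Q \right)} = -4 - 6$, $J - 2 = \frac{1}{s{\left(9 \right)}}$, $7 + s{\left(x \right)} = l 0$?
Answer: $\frac{3249}{49} \approx 66.306$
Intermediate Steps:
$l = -4$ ($l = 2 - 6 = -4$)
$s{\left(x \right)} = -7$ ($s{\left(x \right)} = -7 - 0 = -7 + 0 = -7$)
$J = \frac{13}{7}$ ($J = 2 + \frac{1}{-7} = 2 - \frac{1}{7} = \frac{13}{7} \approx 1.8571$)
$y{\left(X,Q \right)} = -10$
$\left(J + y{\left(-5,5 \right)}\right)^{2} = \left(\frac{13}{7} - 10\right)^{2} = \left(- \frac{57}{7}\right)^{2} = \frac{3249}{49}$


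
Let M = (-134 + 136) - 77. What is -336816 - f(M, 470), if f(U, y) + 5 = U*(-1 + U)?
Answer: -342511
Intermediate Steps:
M = -75 (M = 2 - 77 = -75)
f(U, y) = -5 + U*(-1 + U)
-336816 - f(M, 470) = -336816 - (-5 + (-75)**2 - 1*(-75)) = -336816 - (-5 + 5625 + 75) = -336816 - 1*5695 = -336816 - 5695 = -342511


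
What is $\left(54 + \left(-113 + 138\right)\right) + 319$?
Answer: $398$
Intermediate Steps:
$\left(54 + \left(-113 + 138\right)\right) + 319 = \left(54 + 25\right) + 319 = 79 + 319 = 398$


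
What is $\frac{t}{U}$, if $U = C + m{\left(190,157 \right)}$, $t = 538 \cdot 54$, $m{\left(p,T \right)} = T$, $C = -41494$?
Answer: $- \frac{1076}{1531} \approx -0.70281$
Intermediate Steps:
$t = 29052$
$U = -41337$ ($U = -41494 + 157 = -41337$)
$\frac{t}{U} = \frac{29052}{-41337} = 29052 \left(- \frac{1}{41337}\right) = - \frac{1076}{1531}$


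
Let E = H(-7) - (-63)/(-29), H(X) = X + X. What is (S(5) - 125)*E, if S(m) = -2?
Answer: 59563/29 ≈ 2053.9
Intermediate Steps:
H(X) = 2*X
E = -469/29 (E = 2*(-7) - (-63)/(-29) = -14 - (-63)*(-1)/29 = -14 - 1*63/29 = -14 - 63/29 = -469/29 ≈ -16.172)
(S(5) - 125)*E = (-2 - 125)*(-469/29) = -127*(-469/29) = 59563/29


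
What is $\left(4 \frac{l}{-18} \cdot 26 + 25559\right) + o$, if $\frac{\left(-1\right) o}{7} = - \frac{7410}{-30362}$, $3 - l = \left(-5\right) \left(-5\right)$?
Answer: $\frac{184696540}{7191} \approx 25684.0$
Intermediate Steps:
$l = -22$ ($l = 3 - \left(-5\right) \left(-5\right) = 3 - 25 = -22$)
$o = - \frac{1365}{799}$ ($o = - 7 \left(- \frac{7410}{-30362}\right) = - 7 \left(\left(-7410\right) \left(- \frac{1}{30362}\right)\right) = \left(-7\right) \frac{195}{799} = - \frac{1365}{799} \approx -1.7084$)
$\left(4 \frac{l}{-18} \cdot 26 + 25559\right) + o = \left(4 \left(- \frac{22}{-18}\right) 26 + 25559\right) - \frac{1365}{799} = \left(4 \left(\left(-22\right) \left(- \frac{1}{18}\right)\right) 26 + 25559\right) - \frac{1365}{799} = \left(4 \cdot \frac{11}{9} \cdot 26 + 25559\right) - \frac{1365}{799} = \left(\frac{44}{9} \cdot 26 + 25559\right) - \frac{1365}{799} = \left(\frac{1144}{9} + 25559\right) - \frac{1365}{799} = \frac{231175}{9} - \frac{1365}{799} = \frac{184696540}{7191}$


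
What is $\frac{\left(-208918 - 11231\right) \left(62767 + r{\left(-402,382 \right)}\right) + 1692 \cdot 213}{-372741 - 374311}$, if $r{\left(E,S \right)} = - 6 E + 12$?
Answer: $\frac{14351373063}{747052} \approx 19211.0$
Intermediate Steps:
$r{\left(E,S \right)} = 12 - 6 E$
$\frac{\left(-208918 - 11231\right) \left(62767 + r{\left(-402,382 \right)}\right) + 1692 \cdot 213}{-372741 - 374311} = \frac{\left(-208918 - 11231\right) \left(62767 + \left(12 - -2412\right)\right) + 1692 \cdot 213}{-372741 - 374311} = \frac{- 220149 \left(62767 + \left(12 + 2412\right)\right) + 360396}{-747052} = \left(- 220149 \left(62767 + 2424\right) + 360396\right) \left(- \frac{1}{747052}\right) = \left(\left(-220149\right) 65191 + 360396\right) \left(- \frac{1}{747052}\right) = \left(-14351733459 + 360396\right) \left(- \frac{1}{747052}\right) = \left(-14351373063\right) \left(- \frac{1}{747052}\right) = \frac{14351373063}{747052}$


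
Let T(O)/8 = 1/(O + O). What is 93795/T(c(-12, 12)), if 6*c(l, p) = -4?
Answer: -31265/2 ≈ -15633.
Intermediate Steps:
c(l, p) = -⅔ (c(l, p) = (⅙)*(-4) = -⅔)
T(O) = 4/O (T(O) = 8/(O + O) = 8/((2*O)) = 8*(1/(2*O)) = 4/O)
93795/T(c(-12, 12)) = 93795/((4/(-⅔))) = 93795/((4*(-3/2))) = 93795/(-6) = 93795*(-⅙) = -31265/2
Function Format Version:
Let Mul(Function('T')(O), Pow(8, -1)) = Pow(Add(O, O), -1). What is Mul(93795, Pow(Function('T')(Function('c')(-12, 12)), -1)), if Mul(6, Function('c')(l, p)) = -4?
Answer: Rational(-31265, 2) ≈ -15633.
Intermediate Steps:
Function('c')(l, p) = Rational(-2, 3) (Function('c')(l, p) = Mul(Rational(1, 6), -4) = Rational(-2, 3))
Function('T')(O) = Mul(4, Pow(O, -1)) (Function('T')(O) = Mul(8, Pow(Add(O, O), -1)) = Mul(8, Pow(Mul(2, O), -1)) = Mul(8, Mul(Rational(1, 2), Pow(O, -1))) = Mul(4, Pow(O, -1)))
Mul(93795, Pow(Function('T')(Function('c')(-12, 12)), -1)) = Mul(93795, Pow(Mul(4, Pow(Rational(-2, 3), -1)), -1)) = Mul(93795, Pow(Mul(4, Rational(-3, 2)), -1)) = Mul(93795, Pow(-6, -1)) = Mul(93795, Rational(-1, 6)) = Rational(-31265, 2)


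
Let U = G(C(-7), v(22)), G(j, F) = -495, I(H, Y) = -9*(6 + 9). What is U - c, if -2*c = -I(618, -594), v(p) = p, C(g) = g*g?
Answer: -855/2 ≈ -427.50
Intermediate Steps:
C(g) = g²
I(H, Y) = -135 (I(H, Y) = -9*15 = -135)
c = -135/2 (c = -(-1)*(-135)/2 = -½*135 = -135/2 ≈ -67.500)
U = -495
U - c = -495 - 1*(-135/2) = -495 + 135/2 = -855/2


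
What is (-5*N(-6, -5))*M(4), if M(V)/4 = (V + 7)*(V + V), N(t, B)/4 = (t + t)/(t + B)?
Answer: -7680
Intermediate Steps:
N(t, B) = 8*t/(B + t) (N(t, B) = 4*((t + t)/(t + B)) = 4*((2*t)/(B + t)) = 4*(2*t/(B + t)) = 8*t/(B + t))
M(V) = 8*V*(7 + V) (M(V) = 4*((V + 7)*(V + V)) = 4*((7 + V)*(2*V)) = 4*(2*V*(7 + V)) = 8*V*(7 + V))
(-5*N(-6, -5))*M(4) = (-40*(-6)/(-5 - 6))*(8*4*(7 + 4)) = (-40*(-6)/(-11))*(8*4*11) = -40*(-6)*(-1)/11*352 = -5*48/11*352 = -240/11*352 = -7680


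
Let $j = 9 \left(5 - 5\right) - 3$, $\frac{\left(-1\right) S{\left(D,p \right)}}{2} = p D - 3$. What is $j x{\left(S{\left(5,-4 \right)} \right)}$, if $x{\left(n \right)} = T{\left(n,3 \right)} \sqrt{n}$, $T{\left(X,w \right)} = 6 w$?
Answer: $- 54 \sqrt{46} \approx -366.25$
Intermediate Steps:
$S{\left(D,p \right)} = 6 - 2 D p$ ($S{\left(D,p \right)} = - 2 \left(p D - 3\right) = - 2 \left(D p - 3\right) = - 2 \left(-3 + D p\right) = 6 - 2 D p$)
$x{\left(n \right)} = 18 \sqrt{n}$ ($x{\left(n \right)} = 6 \cdot 3 \sqrt{n} = 18 \sqrt{n}$)
$j = -3$ ($j = 9 \left(5 - 5\right) - 3 = 9 \cdot 0 - 3 = 0 - 3 = -3$)
$j x{\left(S{\left(5,-4 \right)} \right)} = - 3 \cdot 18 \sqrt{6 - 10 \left(-4\right)} = - 3 \cdot 18 \sqrt{6 + 40} = - 3 \cdot 18 \sqrt{46} = - 54 \sqrt{46}$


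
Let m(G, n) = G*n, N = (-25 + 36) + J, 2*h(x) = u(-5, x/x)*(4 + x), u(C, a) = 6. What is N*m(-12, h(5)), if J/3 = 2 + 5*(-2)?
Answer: 4212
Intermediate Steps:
J = -24 (J = 3*(2 + 5*(-2)) = 3*(2 - 10) = 3*(-8) = -24)
h(x) = 12 + 3*x (h(x) = (6*(4 + x))/2 = (24 + 6*x)/2 = 12 + 3*x)
N = -13 (N = (-25 + 36) - 24 = 11 - 24 = -13)
N*m(-12, h(5)) = -(-156)*(12 + 3*5) = -(-156)*(12 + 15) = -(-156)*27 = -13*(-324) = 4212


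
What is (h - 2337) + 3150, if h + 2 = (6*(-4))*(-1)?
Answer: 835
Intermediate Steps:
h = 22 (h = -2 + (6*(-4))*(-1) = -2 - 24*(-1) = -2 + 24 = 22)
(h - 2337) + 3150 = (22 - 2337) + 3150 = -2315 + 3150 = 835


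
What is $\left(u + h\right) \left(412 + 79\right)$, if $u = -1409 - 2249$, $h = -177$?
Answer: $-1882985$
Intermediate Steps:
$u = -3658$
$\left(u + h\right) \left(412 + 79\right) = \left(-3658 - 177\right) \left(412 + 79\right) = \left(-3835\right) 491 = -1882985$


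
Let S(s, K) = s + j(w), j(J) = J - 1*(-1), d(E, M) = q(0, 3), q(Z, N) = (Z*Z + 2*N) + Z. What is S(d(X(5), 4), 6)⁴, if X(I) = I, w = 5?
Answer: 20736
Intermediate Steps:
q(Z, N) = Z + Z² + 2*N (q(Z, N) = (Z² + 2*N) + Z = Z + Z² + 2*N)
d(E, M) = 6 (d(E, M) = 0 + 0² + 2*3 = 0 + 0 + 6 = 6)
j(J) = 1 + J (j(J) = J + 1 = 1 + J)
S(s, K) = 6 + s (S(s, K) = s + (1 + 5) = s + 6 = 6 + s)
S(d(X(5), 4), 6)⁴ = (6 + 6)⁴ = 12⁴ = 20736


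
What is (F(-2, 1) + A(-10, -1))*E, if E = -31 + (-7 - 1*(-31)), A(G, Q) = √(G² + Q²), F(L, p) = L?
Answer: 14 - 7*√101 ≈ -56.349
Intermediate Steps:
E = -7 (E = -31 + (-7 + 31) = -31 + 24 = -7)
(F(-2, 1) + A(-10, -1))*E = (-2 + √((-10)² + (-1)²))*(-7) = (-2 + √(100 + 1))*(-7) = (-2 + √101)*(-7) = 14 - 7*√101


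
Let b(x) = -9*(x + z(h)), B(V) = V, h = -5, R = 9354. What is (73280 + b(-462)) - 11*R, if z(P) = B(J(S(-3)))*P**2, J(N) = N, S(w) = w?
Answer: -24781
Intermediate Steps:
z(P) = -3*P**2
b(x) = 675 - 9*x (b(x) = -9*(x - 3*(-5)**2) = -9*(x - 3*25) = -9*(x - 75) = -9*(-75 + x) = 675 - 9*x)
(73280 + b(-462)) - 11*R = (73280 + (675 - 9*(-462))) - 11*9354 = (73280 + (675 + 4158)) - 102894 = (73280 + 4833) - 102894 = 78113 - 102894 = -24781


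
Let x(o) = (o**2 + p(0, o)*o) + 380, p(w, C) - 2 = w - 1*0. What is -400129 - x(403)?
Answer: -563724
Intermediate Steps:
p(w, C) = 2 + w (p(w, C) = 2 + (w - 1*0) = 2 + (w + 0) = 2 + w)
x(o) = 380 + o**2 + 2*o (x(o) = (o**2 + (2 + 0)*o) + 380 = (o**2 + 2*o) + 380 = 380 + o**2 + 2*o)
-400129 - x(403) = -400129 - (380 + 403**2 + 2*403) = -400129 - (380 + 162409 + 806) = -400129 - 1*163595 = -400129 - 163595 = -563724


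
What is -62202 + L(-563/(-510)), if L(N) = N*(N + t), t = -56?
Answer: -16194502511/260100 ≈ -62263.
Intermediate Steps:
L(N) = N*(-56 + N) (L(N) = N*(N - 56) = N*(-56 + N))
-62202 + L(-563/(-510)) = -62202 + (-563/(-510))*(-56 - 563/(-510)) = -62202 + (-563*(-1/510))*(-56 - 563*(-1/510)) = -62202 + 563*(-56 + 563/510)/510 = -62202 + (563/510)*(-27997/510) = -62202 - 15762311/260100 = -16194502511/260100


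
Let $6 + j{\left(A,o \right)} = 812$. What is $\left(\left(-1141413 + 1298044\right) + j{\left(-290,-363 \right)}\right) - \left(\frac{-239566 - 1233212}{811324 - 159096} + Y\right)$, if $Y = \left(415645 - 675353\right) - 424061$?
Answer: $\frac{274329789873}{326114} \approx 8.4121 \cdot 10^{5}$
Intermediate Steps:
$j{\left(A,o \right)} = 806$ ($j{\left(A,o \right)} = -6 + 812 = 806$)
$Y = -683769$ ($Y = -259708 - 424061 = -683769$)
$\left(\left(-1141413 + 1298044\right) + j{\left(-290,-363 \right)}\right) - \left(\frac{-239566 - 1233212}{811324 - 159096} + Y\right) = \left(\left(-1141413 + 1298044\right) + 806\right) - \left(\frac{-239566 - 1233212}{811324 - 159096} - 683769\right) = \left(156631 + 806\right) - \left(- \frac{1472778}{652228} - 683769\right) = 157437 - \left(\left(-1472778\right) \frac{1}{652228} - 683769\right) = 157437 - \left(- \frac{736389}{326114} - 683769\right) = 157437 - - \frac{222987380055}{326114} = 157437 + \frac{222987380055}{326114} = \frac{274329789873}{326114}$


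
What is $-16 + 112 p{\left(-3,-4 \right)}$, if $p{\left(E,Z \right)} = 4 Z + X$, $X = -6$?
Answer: $-2480$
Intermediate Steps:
$p{\left(E,Z \right)} = -6 + 4 Z$ ($p{\left(E,Z \right)} = 4 Z - 6 = -6 + 4 Z$)
$-16 + 112 p{\left(-3,-4 \right)} = -16 + 112 \left(-6 + 4 \left(-4\right)\right) = -16 + 112 \left(-6 - 16\right) = -16 + 112 \left(-22\right) = -16 - 2464 = -2480$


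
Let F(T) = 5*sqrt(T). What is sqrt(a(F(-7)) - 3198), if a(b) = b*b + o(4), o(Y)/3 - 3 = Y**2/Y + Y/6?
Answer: 5*I*sqrt(134) ≈ 57.879*I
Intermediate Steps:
o(Y) = 9 + 7*Y/2 (o(Y) = 9 + 3*(Y**2/Y + Y/6) = 9 + 3*(Y + Y*(1/6)) = 9 + 3*(Y + Y/6) = 9 + 3*(7*Y/6) = 9 + 7*Y/2)
a(b) = 23 + b**2 (a(b) = b*b + (9 + (7/2)*4) = b**2 + (9 + 14) = b**2 + 23 = 23 + b**2)
sqrt(a(F(-7)) - 3198) = sqrt((23 + (5*sqrt(-7))**2) - 3198) = sqrt((23 + (5*(I*sqrt(7)))**2) - 3198) = sqrt((23 + (5*I*sqrt(7))**2) - 3198) = sqrt((23 - 175) - 3198) = sqrt(-152 - 3198) = sqrt(-3350) = 5*I*sqrt(134)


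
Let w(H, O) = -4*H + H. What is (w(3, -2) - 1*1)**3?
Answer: -1000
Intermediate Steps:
w(H, O) = -3*H
(w(3, -2) - 1*1)**3 = (-3*3 - 1*1)**3 = (-9 - 1)**3 = (-10)**3 = -1000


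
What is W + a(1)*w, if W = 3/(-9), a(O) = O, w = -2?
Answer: -7/3 ≈ -2.3333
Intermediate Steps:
W = -⅓ (W = 3*(-⅑) = -⅓ ≈ -0.33333)
W + a(1)*w = -⅓ + 1*(-2) = -⅓ - 2 = -7/3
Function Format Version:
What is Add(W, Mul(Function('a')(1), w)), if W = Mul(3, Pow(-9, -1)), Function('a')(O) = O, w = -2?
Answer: Rational(-7, 3) ≈ -2.3333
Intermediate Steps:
W = Rational(-1, 3) (W = Mul(3, Rational(-1, 9)) = Rational(-1, 3) ≈ -0.33333)
Add(W, Mul(Function('a')(1), w)) = Add(Rational(-1, 3), Mul(1, -2)) = Add(Rational(-1, 3), -2) = Rational(-7, 3)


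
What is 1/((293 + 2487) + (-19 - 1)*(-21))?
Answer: 1/3200 ≈ 0.00031250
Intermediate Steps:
1/((293 + 2487) + (-19 - 1)*(-21)) = 1/(2780 - 20*(-21)) = 1/(2780 + 420) = 1/3200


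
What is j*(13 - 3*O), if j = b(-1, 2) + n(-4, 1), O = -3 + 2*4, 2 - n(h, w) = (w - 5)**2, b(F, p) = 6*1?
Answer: 16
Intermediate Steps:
b(F, p) = 6
n(h, w) = 2 - (-5 + w)**2 (n(h, w) = 2 - (w - 5)**2 = 2 - (-5 + w)**2)
O = 5 (O = -3 + 8 = 5)
j = -8 (j = 6 + (2 - (-5 + 1)**2) = 6 + (2 - 1*(-4)**2) = 6 + (2 - 1*16) = 6 + (2 - 16) = 6 - 14 = -8)
j*(13 - 3*O) = -8*(13 - 3*5) = -8*(13 - 15) = -8*(-2) = 16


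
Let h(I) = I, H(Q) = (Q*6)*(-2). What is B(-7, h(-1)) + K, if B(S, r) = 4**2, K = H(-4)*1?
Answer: 64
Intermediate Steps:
H(Q) = -12*Q (H(Q) = (6*Q)*(-2) = -12*Q)
K = 48 (K = -12*(-4)*1 = 48*1 = 48)
B(S, r) = 16
B(-7, h(-1)) + K = 16 + 48 = 64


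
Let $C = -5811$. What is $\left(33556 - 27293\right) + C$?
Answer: $452$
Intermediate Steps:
$\left(33556 - 27293\right) + C = \left(33556 - 27293\right) - 5811 = 6263 - 5811 = 452$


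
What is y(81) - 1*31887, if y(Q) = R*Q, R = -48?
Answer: -35775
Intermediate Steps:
y(Q) = -48*Q
y(81) - 1*31887 = -48*81 - 1*31887 = -3888 - 31887 = -35775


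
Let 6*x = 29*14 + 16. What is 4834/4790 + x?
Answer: 512596/7185 ≈ 71.343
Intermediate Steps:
x = 211/3 (x = (29*14 + 16)/6 = (406 + 16)/6 = (1/6)*422 = 211/3 ≈ 70.333)
4834/4790 + x = 4834/4790 + 211/3 = 4834*(1/4790) + 211/3 = 2417/2395 + 211/3 = 512596/7185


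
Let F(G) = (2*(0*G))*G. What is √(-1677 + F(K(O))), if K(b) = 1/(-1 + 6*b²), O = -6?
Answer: I*√1677 ≈ 40.951*I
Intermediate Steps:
F(G) = 0 (F(G) = (2*0)*G = 0*G = 0)
√(-1677 + F(K(O))) = √(-1677 + 0) = √(-1677) = I*√1677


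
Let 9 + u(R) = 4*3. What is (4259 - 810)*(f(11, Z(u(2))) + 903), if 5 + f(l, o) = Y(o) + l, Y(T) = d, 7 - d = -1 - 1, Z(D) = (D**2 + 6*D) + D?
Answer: 3166182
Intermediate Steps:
u(R) = 3 (u(R) = -9 + 4*3 = -9 + 12 = 3)
Z(D) = D**2 + 7*D
d = 9 (d = 7 - (-1 - 1) = 7 - 1*(-2) = 7 + 2 = 9)
Y(T) = 9
f(l, o) = 4 + l (f(l, o) = -5 + (9 + l) = 4 + l)
(4259 - 810)*(f(11, Z(u(2))) + 903) = (4259 - 810)*((4 + 11) + 903) = 3449*(15 + 903) = 3449*918 = 3166182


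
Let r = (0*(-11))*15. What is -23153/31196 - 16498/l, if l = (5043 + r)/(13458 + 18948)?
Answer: -5559521629809/52440476 ≈ -1.0602e+5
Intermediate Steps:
r = 0 (r = 0*15 = 0)
l = 1681/10802 (l = (5043 + 0)/(13458 + 18948) = 5043/32406 = 5043*(1/32406) = 1681/10802 ≈ 0.15562)
-23153/31196 - 16498/l = -23153/31196 - 16498/1681/10802 = -23153*1/31196 - 16498*10802/1681 = -23153/31196 - 178211396/1681 = -5559521629809/52440476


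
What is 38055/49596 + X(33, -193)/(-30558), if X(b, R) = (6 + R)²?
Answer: -8658149/22962948 ≈ -0.37705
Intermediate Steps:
38055/49596 + X(33, -193)/(-30558) = 38055/49596 + (6 - 193)²/(-30558) = 38055*(1/49596) + (-187)²*(-1/30558) = 12685/16532 + 34969*(-1/30558) = 12685/16532 - 3179/2778 = -8658149/22962948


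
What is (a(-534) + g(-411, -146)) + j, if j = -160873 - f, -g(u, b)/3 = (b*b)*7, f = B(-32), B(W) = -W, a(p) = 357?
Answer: -608184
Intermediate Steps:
f = 32 (f = -1*(-32) = 32)
g(u, b) = -21*b² (g(u, b) = -3*b*b*7 = -3*b²*7 = -21*b²)
j = -160905 (j = -160873 - 1*32 = -160873 - 32 = -160905)
(a(-534) + g(-411, -146)) + j = (357 - 21*(-146)²) - 160905 = (357 - 21*21316) - 160905 = (357 - 447636) - 160905 = -447279 - 160905 = -608184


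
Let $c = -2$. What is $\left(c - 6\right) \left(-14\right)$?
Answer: $112$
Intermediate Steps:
$\left(c - 6\right) \left(-14\right) = \left(-2 - 6\right) \left(-14\right) = \left(-8\right) \left(-14\right) = 112$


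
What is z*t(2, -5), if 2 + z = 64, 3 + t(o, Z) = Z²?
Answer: 1364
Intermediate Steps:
t(o, Z) = -3 + Z²
z = 62 (z = -2 + 64 = 62)
z*t(2, -5) = 62*(-3 + (-5)²) = 62*(-3 + 25) = 62*22 = 1364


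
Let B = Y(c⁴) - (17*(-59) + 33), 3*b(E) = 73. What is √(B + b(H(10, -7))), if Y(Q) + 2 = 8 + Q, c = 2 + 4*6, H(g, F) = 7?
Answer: √4121787/3 ≈ 676.74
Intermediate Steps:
c = 26 (c = 2 + 24 = 26)
b(E) = 73/3 (b(E) = (⅓)*73 = 73/3)
Y(Q) = 6 + Q (Y(Q) = -2 + (8 + Q) = 6 + Q)
B = 457952 (B = (6 + 26⁴) - (17*(-59) + 33) = (6 + 456976) - (-1003 + 33) = 456982 - 1*(-970) = 456982 + 970 = 457952)
√(B + b(H(10, -7))) = √(457952 + 73/3) = √(1373929/3) = √4121787/3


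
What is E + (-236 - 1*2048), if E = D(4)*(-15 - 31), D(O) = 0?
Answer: -2284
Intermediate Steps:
E = 0 (E = 0*(-15 - 31) = 0*(-46) = 0)
E + (-236 - 1*2048) = 0 + (-236 - 1*2048) = 0 + (-236 - 2048) = 0 - 2284 = -2284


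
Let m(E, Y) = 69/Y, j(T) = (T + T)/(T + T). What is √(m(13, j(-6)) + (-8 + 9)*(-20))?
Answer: 7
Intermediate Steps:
j(T) = 1 (j(T) = (2*T)/((2*T)) = (2*T)*(1/(2*T)) = 1)
√(m(13, j(-6)) + (-8 + 9)*(-20)) = √(69/1 + (-8 + 9)*(-20)) = √(69*1 + 1*(-20)) = √(69 - 20) = √49 = 7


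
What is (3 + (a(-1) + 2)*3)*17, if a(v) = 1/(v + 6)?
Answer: 816/5 ≈ 163.20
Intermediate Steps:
a(v) = 1/(6 + v)
(3 + (a(-1) + 2)*3)*17 = (3 + (1/(6 - 1) + 2)*3)*17 = (3 + (1/5 + 2)*3)*17 = (3 + (11/5)*3)*17 = (3 + 33/5)*17 = (48/5)*17 = 816/5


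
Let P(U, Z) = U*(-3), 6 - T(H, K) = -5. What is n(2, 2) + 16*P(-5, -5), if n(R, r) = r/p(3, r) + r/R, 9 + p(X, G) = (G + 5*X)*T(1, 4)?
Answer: 21450/89 ≈ 241.01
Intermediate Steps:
T(H, K) = 11 (T(H, K) = 6 - 1*(-5) = 6 + 5 = 11)
P(U, Z) = -3*U
p(X, G) = -9 + 11*G + 55*X (p(X, G) = -9 + (G + 5*X)*11 = -9 + (11*G + 55*X) = -9 + 11*G + 55*X)
n(R, r) = r/R + r/(156 + 11*r) (n(R, r) = r/(-9 + 11*r + 55*3) + r/R = r/(-9 + 11*r + 165) + r/R = r/(156 + 11*r) + r/R = r/R + r/(156 + 11*r))
n(2, 2) + 16*P(-5, -5) = 2*(156 + 2 + 11*2)/(2*(156 + 11*2)) + 16*(-3*(-5)) = 2*(½)*(156 + 2 + 22)/(156 + 22) + 16*15 = 2*(½)*180/178 + 240 = 2*(½)*(1/178)*180 + 240 = 90/89 + 240 = 21450/89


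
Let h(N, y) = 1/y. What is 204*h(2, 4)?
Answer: 51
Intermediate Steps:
204*h(2, 4) = 204/4 = 204*(1/4) = 51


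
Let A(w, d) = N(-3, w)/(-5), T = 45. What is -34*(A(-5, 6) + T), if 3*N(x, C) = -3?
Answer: -7684/5 ≈ -1536.8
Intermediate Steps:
N(x, C) = -1 (N(x, C) = (1/3)*(-3) = -1)
A(w, d) = 1/5 (A(w, d) = -1/(-5) = -1*(-1/5) = 1/5)
-34*(A(-5, 6) + T) = -34*(1/5 + 45) = -34*226/5 = -7684/5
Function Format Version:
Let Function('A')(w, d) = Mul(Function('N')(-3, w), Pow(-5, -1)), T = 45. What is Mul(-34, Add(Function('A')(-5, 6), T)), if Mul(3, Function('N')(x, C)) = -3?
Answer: Rational(-7684, 5) ≈ -1536.8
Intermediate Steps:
Function('N')(x, C) = -1 (Function('N')(x, C) = Mul(Rational(1, 3), -3) = -1)
Function('A')(w, d) = Rational(1, 5) (Function('A')(w, d) = Mul(-1, Pow(-5, -1)) = Mul(-1, Rational(-1, 5)) = Rational(1, 5))
Mul(-34, Add(Function('A')(-5, 6), T)) = Mul(-34, Add(Rational(1, 5), 45)) = Mul(-34, Rational(226, 5)) = Rational(-7684, 5)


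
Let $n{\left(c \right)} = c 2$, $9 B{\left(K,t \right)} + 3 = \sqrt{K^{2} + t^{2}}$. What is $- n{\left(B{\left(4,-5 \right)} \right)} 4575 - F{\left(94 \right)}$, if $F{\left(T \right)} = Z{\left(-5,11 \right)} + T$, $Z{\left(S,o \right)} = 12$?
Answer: $2944 - \frac{3050 \sqrt{41}}{3} \approx -3565.8$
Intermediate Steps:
$B{\left(K,t \right)} = - \frac{1}{3} + \frac{\sqrt{K^{2} + t^{2}}}{9}$
$F{\left(T \right)} = 12 + T$
$n{\left(c \right)} = 2 c$
$- n{\left(B{\left(4,-5 \right)} \right)} 4575 - F{\left(94 \right)} = - 2 \left(- \frac{1}{3} + \frac{\sqrt{4^{2} + \left(-5\right)^{2}}}{9}\right) 4575 - \left(12 + 94\right) = - 2 \left(- \frac{1}{3} + \frac{\sqrt{16 + 25}}{9}\right) 4575 - 106 = - 2 \left(- \frac{1}{3} + \frac{\sqrt{41}}{9}\right) 4575 - 106 = - (- \frac{2}{3} + \frac{2 \sqrt{41}}{9}) 4575 - 106 = \left(\frac{2}{3} - \frac{2 \sqrt{41}}{9}\right) 4575 - 106 = \left(3050 - \frac{3050 \sqrt{41}}{3}\right) - 106 = 2944 - \frac{3050 \sqrt{41}}{3}$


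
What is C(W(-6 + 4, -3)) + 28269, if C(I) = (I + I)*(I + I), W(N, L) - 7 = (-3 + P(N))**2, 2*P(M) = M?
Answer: 30385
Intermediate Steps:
P(M) = M/2
W(N, L) = 7 + (-3 + N/2)**2
C(I) = 4*I**2 (C(I) = (2*I)*(2*I) = 4*I**2)
C(W(-6 + 4, -3)) + 28269 = 4*(7 + (-6 + (-6 + 4))**2/4)**2 + 28269 = 4*(7 + (-6 - 2)**2/4)**2 + 28269 = 4*(7 + (1/4)*(-8)**2)**2 + 28269 = 4*(7 + (1/4)*64)**2 + 28269 = 4*(7 + 16)**2 + 28269 = 4*23**2 + 28269 = 4*529 + 28269 = 2116 + 28269 = 30385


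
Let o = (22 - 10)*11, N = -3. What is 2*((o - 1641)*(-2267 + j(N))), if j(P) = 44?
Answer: 6709014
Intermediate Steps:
o = 132 (o = 12*11 = 132)
2*((o - 1641)*(-2267 + j(N))) = 2*((132 - 1641)*(-2267 + 44)) = 2*(-1509*(-2223)) = 2*3354507 = 6709014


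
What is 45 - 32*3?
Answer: -51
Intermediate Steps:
45 - 32*3 = 45 - 96 = -51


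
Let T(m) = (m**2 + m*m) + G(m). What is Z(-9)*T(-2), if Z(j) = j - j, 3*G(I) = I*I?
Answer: 0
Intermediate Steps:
G(I) = I**2/3 (G(I) = (I*I)/3 = I**2/3)
T(m) = 7*m**2/3 (T(m) = (m**2 + m*m) + m**2/3 = (m**2 + m**2) + m**2/3 = 2*m**2 + m**2/3 = 7*m**2/3)
Z(j) = 0
Z(-9)*T(-2) = 0*((7/3)*(-2)**2) = 0*((7/3)*4) = 0*(28/3) = 0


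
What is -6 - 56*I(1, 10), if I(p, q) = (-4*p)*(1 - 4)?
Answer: -678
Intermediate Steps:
I(p, q) = 12*p (I(p, q) = -4*p*(-3) = 12*p)
-6 - 56*I(1, 10) = -6 - 672 = -678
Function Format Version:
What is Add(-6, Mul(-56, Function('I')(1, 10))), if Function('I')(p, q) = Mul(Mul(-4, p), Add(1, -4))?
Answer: -678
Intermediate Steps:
Function('I')(p, q) = Mul(12, p) (Function('I')(p, q) = Mul(Mul(-4, p), -3) = Mul(12, p))
Add(-6, Mul(-56, Function('I')(1, 10))) = Add(-6, Mul(-56, Mul(12, 1))) = Add(-6, Mul(-56, 12)) = Add(-6, -672) = -678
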